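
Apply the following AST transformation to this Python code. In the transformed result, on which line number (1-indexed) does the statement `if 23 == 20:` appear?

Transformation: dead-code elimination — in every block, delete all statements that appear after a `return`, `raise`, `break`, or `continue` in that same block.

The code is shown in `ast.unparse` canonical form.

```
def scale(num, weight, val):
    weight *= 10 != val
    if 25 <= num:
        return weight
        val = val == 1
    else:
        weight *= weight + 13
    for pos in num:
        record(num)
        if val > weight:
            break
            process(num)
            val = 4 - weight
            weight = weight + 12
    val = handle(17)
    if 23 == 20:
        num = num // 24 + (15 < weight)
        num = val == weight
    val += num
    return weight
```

Transformed code:
def scale(num, weight, val):
    weight *= 10 != val
    if 25 <= num:
        return weight
    else:
        weight *= weight + 13
    for pos in num:
        record(num)
        if val > weight:
            break
    val = handle(17)
    if 23 == 20:
        num = num // 24 + (15 < weight)
        num = val == weight
    val += num
    return weight

12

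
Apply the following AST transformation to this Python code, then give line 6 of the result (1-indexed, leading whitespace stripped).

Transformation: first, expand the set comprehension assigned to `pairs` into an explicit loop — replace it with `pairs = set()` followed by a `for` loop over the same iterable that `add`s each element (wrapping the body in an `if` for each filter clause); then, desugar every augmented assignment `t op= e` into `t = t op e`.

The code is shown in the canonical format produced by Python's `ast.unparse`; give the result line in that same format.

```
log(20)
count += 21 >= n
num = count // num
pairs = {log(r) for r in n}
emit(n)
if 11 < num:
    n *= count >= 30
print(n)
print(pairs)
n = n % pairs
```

Transformed code:
log(20)
count = count + (21 >= n)
num = count // num
pairs = set()
for r in n:
    pairs.add(log(r))
emit(n)
if 11 < num:
    n = n * (count >= 30)
print(n)
print(pairs)
n = n % pairs

pairs.add(log(r))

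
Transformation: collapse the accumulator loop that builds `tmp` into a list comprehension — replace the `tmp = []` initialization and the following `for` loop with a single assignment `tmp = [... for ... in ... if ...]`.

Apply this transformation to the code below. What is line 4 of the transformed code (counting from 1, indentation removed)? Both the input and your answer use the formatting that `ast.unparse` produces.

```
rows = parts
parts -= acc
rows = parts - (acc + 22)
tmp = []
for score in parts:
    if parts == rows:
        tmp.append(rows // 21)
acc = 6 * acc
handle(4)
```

tmp = [rows // 21 for score in parts if parts == rows]

Transformed code:
rows = parts
parts -= acc
rows = parts - (acc + 22)
tmp = [rows // 21 for score in parts if parts == rows]
acc = 6 * acc
handle(4)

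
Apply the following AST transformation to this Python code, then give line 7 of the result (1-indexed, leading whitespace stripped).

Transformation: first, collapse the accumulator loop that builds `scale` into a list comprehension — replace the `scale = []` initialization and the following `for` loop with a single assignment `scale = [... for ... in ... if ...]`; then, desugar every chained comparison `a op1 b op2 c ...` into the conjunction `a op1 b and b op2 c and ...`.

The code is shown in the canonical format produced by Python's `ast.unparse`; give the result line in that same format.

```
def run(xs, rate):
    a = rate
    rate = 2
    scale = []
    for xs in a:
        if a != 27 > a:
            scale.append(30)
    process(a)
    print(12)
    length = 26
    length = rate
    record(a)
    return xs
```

Transformed code:
def run(xs, rate):
    a = rate
    rate = 2
    scale = [30 for xs in a if a != 27 and 27 > a]
    process(a)
    print(12)
    length = 26
    length = rate
    record(a)
    return xs

length = 26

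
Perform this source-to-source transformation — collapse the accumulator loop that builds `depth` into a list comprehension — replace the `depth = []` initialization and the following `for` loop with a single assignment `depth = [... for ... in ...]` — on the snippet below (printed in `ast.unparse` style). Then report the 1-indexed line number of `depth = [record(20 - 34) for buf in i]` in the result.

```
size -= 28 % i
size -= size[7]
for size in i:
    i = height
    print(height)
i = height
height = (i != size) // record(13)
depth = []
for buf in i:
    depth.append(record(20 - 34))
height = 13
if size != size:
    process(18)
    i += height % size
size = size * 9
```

8

Transformed code:
size -= 28 % i
size -= size[7]
for size in i:
    i = height
    print(height)
i = height
height = (i != size) // record(13)
depth = [record(20 - 34) for buf in i]
height = 13
if size != size:
    process(18)
    i += height % size
size = size * 9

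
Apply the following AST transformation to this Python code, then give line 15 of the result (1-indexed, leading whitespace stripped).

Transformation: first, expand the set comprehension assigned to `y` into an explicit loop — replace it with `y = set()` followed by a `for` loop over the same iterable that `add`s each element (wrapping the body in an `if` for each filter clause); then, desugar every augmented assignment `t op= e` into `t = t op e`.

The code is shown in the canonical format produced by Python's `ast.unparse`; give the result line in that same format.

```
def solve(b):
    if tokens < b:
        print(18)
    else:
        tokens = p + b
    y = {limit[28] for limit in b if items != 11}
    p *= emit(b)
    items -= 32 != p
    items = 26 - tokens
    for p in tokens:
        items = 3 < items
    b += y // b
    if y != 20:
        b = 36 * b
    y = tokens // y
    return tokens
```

Transformed code:
def solve(b):
    if tokens < b:
        print(18)
    else:
        tokens = p + b
    y = set()
    for limit in b:
        if items != 11:
            y.add(limit[28])
    p = p * emit(b)
    items = items - (32 != p)
    items = 26 - tokens
    for p in tokens:
        items = 3 < items
    b = b + y // b
    if y != 20:
        b = 36 * b
    y = tokens // y
    return tokens

b = b + y // b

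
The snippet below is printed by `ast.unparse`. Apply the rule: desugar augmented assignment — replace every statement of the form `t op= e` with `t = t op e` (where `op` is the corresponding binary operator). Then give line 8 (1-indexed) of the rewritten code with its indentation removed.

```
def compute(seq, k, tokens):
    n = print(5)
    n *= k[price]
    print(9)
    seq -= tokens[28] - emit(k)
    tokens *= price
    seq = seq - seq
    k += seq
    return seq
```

Transformed code:
def compute(seq, k, tokens):
    n = print(5)
    n = n * k[price]
    print(9)
    seq = seq - (tokens[28] - emit(k))
    tokens = tokens * price
    seq = seq - seq
    k = k + seq
    return seq

k = k + seq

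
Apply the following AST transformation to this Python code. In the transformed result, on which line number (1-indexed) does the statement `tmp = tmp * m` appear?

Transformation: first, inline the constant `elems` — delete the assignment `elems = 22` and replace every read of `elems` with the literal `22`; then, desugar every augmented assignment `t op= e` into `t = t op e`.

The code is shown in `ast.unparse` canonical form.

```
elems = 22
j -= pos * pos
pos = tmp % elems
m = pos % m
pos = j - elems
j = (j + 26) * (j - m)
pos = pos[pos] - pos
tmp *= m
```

7

Transformed code:
j = j - pos * pos
pos = tmp % 22
m = pos % m
pos = j - 22
j = (j + 26) * (j - m)
pos = pos[pos] - pos
tmp = tmp * m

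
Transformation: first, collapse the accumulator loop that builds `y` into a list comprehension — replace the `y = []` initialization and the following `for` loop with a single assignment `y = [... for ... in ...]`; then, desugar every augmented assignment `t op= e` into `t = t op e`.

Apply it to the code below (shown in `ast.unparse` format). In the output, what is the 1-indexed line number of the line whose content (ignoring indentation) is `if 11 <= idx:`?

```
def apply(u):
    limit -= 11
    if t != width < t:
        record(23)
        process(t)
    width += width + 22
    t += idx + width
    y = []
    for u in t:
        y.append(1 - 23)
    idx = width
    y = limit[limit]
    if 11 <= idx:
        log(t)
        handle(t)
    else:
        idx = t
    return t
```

Transformed code:
def apply(u):
    limit = limit - 11
    if t != width < t:
        record(23)
        process(t)
    width = width + (width + 22)
    t = t + (idx + width)
    y = [1 - 23 for u in t]
    idx = width
    y = limit[limit]
    if 11 <= idx:
        log(t)
        handle(t)
    else:
        idx = t
    return t

11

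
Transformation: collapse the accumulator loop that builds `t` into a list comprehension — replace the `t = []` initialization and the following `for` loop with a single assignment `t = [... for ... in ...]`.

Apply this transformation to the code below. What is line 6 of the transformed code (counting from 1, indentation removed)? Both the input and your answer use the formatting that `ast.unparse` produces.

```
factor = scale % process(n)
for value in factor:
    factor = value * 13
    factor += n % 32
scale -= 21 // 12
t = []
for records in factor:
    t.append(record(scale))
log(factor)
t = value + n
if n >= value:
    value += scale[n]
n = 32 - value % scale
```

t = [record(scale) for records in factor]

Transformed code:
factor = scale % process(n)
for value in factor:
    factor = value * 13
    factor += n % 32
scale -= 21 // 12
t = [record(scale) for records in factor]
log(factor)
t = value + n
if n >= value:
    value += scale[n]
n = 32 - value % scale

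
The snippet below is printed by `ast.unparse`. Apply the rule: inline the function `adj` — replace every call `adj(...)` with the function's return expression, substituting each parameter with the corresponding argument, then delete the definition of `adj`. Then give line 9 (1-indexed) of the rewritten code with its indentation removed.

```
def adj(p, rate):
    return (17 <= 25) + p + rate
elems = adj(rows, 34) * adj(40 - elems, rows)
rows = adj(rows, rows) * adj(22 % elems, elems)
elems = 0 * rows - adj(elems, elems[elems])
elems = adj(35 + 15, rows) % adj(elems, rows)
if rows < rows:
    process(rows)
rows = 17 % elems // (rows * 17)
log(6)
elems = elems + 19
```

elems = elems + 19

Transformed code:
elems = ((17 <= 25) + rows + 34) * ((17 <= 25) + (40 - elems) + rows)
rows = ((17 <= 25) + rows + rows) * ((17 <= 25) + 22 % elems + elems)
elems = 0 * rows - ((17 <= 25) + elems + elems[elems])
elems = ((17 <= 25) + (35 + 15) + rows) % ((17 <= 25) + elems + rows)
if rows < rows:
    process(rows)
rows = 17 % elems // (rows * 17)
log(6)
elems = elems + 19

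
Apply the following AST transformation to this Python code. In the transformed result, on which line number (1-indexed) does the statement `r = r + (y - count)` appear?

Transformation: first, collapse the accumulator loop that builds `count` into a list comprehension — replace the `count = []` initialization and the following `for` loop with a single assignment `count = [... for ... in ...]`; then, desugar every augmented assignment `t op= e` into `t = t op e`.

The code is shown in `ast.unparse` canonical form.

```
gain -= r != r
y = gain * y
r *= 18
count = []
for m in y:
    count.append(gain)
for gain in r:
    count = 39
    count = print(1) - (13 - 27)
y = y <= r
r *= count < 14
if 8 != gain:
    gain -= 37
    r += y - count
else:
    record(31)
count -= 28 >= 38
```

12

Transformed code:
gain = gain - (r != r)
y = gain * y
r = r * 18
count = [gain for m in y]
for gain in r:
    count = 39
    count = print(1) - (13 - 27)
y = y <= r
r = r * (count < 14)
if 8 != gain:
    gain = gain - 37
    r = r + (y - count)
else:
    record(31)
count = count - (28 >= 38)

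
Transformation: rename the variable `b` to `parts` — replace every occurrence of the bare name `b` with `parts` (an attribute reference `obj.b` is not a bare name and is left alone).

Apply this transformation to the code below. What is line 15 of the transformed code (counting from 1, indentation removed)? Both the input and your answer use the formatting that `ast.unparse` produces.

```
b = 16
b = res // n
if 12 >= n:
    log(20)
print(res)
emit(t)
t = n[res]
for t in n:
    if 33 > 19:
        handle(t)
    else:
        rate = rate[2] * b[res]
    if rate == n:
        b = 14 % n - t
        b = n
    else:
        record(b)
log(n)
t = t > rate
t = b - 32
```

Transformed code:
parts = 16
parts = res // n
if 12 >= n:
    log(20)
print(res)
emit(t)
t = n[res]
for t in n:
    if 33 > 19:
        handle(t)
    else:
        rate = rate[2] * parts[res]
    if rate == n:
        parts = 14 % n - t
        parts = n
    else:
        record(parts)
log(n)
t = t > rate
t = parts - 32

parts = n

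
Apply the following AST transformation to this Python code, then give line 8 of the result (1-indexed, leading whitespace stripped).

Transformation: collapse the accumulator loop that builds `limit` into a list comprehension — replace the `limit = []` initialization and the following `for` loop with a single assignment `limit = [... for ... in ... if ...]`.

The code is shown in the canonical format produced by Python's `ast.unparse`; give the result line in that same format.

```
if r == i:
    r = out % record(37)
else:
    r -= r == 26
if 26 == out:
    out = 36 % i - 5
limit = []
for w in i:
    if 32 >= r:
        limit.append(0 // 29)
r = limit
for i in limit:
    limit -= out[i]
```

Transformed code:
if r == i:
    r = out % record(37)
else:
    r -= r == 26
if 26 == out:
    out = 36 % i - 5
limit = [0 // 29 for w in i if 32 >= r]
r = limit
for i in limit:
    limit -= out[i]

r = limit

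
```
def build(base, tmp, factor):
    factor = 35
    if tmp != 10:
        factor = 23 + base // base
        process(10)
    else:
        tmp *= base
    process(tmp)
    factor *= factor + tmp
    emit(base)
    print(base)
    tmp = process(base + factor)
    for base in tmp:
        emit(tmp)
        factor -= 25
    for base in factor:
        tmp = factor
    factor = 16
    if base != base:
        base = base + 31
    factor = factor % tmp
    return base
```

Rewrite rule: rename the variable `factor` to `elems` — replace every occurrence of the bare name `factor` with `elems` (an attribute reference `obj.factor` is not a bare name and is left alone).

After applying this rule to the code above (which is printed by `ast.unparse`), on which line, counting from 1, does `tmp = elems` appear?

Transformed code:
def build(base, tmp, elems):
    elems = 35
    if tmp != 10:
        elems = 23 + base // base
        process(10)
    else:
        tmp *= base
    process(tmp)
    elems *= elems + tmp
    emit(base)
    print(base)
    tmp = process(base + elems)
    for base in tmp:
        emit(tmp)
        elems -= 25
    for base in elems:
        tmp = elems
    elems = 16
    if base != base:
        base = base + 31
    elems = elems % tmp
    return base

17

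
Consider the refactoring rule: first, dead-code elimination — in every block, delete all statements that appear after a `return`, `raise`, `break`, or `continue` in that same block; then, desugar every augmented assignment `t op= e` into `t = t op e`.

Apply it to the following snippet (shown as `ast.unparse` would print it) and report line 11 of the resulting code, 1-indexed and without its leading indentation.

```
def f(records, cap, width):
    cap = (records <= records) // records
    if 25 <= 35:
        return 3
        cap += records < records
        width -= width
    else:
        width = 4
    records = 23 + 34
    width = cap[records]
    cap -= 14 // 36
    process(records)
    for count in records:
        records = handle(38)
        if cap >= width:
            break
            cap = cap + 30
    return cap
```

Transformed code:
def f(records, cap, width):
    cap = (records <= records) // records
    if 25 <= 35:
        return 3
    else:
        width = 4
    records = 23 + 34
    width = cap[records]
    cap = cap - 14 // 36
    process(records)
    for count in records:
        records = handle(38)
        if cap >= width:
            break
    return cap

for count in records:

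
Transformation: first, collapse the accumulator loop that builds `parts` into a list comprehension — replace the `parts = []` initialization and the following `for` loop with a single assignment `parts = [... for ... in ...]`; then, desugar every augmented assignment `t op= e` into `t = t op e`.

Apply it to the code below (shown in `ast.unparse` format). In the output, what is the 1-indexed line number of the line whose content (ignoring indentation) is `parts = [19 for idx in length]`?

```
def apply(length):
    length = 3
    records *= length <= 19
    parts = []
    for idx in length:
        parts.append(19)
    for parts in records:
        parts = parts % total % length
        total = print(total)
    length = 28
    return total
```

4

Transformed code:
def apply(length):
    length = 3
    records = records * (length <= 19)
    parts = [19 for idx in length]
    for parts in records:
        parts = parts % total % length
        total = print(total)
    length = 28
    return total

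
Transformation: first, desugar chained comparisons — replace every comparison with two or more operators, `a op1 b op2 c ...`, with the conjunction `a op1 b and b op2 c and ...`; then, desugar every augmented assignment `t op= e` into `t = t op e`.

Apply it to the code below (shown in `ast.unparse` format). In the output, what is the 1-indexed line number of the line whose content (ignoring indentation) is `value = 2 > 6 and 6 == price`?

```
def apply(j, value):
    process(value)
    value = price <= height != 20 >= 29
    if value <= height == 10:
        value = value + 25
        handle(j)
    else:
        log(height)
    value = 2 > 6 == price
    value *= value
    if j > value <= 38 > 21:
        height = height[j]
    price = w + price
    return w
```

Transformed code:
def apply(j, value):
    process(value)
    value = price <= height and height != 20 and (20 >= 29)
    if value <= height and height == 10:
        value = value + 25
        handle(j)
    else:
        log(height)
    value = 2 > 6 and 6 == price
    value = value * value
    if j > value and value <= 38 and (38 > 21):
        height = height[j]
    price = w + price
    return w

9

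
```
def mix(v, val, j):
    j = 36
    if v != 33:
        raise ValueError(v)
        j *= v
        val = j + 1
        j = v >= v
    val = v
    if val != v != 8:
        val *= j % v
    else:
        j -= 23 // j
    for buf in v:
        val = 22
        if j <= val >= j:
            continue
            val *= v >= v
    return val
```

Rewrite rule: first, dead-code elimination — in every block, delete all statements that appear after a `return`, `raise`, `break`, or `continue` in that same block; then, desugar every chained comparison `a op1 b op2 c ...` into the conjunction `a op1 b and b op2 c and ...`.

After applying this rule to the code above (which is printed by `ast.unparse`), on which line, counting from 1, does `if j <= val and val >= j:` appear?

Transformed code:
def mix(v, val, j):
    j = 36
    if v != 33:
        raise ValueError(v)
    val = v
    if val != v and v != 8:
        val *= j % v
    else:
        j -= 23 // j
    for buf in v:
        val = 22
        if j <= val and val >= j:
            continue
    return val

12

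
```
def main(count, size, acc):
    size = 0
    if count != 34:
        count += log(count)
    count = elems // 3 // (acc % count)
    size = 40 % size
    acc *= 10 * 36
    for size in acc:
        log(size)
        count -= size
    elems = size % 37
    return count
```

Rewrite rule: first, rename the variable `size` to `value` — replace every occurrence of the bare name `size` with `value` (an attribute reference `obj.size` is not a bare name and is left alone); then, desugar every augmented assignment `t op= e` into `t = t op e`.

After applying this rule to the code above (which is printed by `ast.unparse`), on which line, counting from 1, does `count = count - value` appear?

10

Transformed code:
def main(count, value, acc):
    value = 0
    if count != 34:
        count = count + log(count)
    count = elems // 3 // (acc % count)
    value = 40 % value
    acc = acc * (10 * 36)
    for value in acc:
        log(value)
        count = count - value
    elems = value % 37
    return count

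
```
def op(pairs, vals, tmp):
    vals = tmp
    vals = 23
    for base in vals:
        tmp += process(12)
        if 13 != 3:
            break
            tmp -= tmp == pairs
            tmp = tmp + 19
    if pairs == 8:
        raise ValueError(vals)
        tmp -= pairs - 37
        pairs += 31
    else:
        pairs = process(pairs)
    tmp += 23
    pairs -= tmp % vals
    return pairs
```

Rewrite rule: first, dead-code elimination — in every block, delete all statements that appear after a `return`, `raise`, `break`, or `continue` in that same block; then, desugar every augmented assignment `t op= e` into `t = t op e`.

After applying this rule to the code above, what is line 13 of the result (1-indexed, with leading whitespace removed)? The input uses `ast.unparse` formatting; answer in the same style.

Transformed code:
def op(pairs, vals, tmp):
    vals = tmp
    vals = 23
    for base in vals:
        tmp = tmp + process(12)
        if 13 != 3:
            break
    if pairs == 8:
        raise ValueError(vals)
    else:
        pairs = process(pairs)
    tmp = tmp + 23
    pairs = pairs - tmp % vals
    return pairs

pairs = pairs - tmp % vals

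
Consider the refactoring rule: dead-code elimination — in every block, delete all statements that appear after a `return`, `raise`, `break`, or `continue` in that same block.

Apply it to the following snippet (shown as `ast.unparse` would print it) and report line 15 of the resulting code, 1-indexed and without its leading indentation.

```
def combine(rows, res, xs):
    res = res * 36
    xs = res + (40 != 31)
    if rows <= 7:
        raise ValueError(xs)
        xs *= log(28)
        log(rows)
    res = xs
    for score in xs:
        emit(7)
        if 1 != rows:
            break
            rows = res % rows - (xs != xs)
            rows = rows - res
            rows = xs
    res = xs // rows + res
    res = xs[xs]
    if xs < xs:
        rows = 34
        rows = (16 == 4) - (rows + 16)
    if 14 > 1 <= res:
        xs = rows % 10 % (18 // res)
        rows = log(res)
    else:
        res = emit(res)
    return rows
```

rows = (16 == 4) - (rows + 16)

Transformed code:
def combine(rows, res, xs):
    res = res * 36
    xs = res + (40 != 31)
    if rows <= 7:
        raise ValueError(xs)
    res = xs
    for score in xs:
        emit(7)
        if 1 != rows:
            break
    res = xs // rows + res
    res = xs[xs]
    if xs < xs:
        rows = 34
        rows = (16 == 4) - (rows + 16)
    if 14 > 1 <= res:
        xs = rows % 10 % (18 // res)
        rows = log(res)
    else:
        res = emit(res)
    return rows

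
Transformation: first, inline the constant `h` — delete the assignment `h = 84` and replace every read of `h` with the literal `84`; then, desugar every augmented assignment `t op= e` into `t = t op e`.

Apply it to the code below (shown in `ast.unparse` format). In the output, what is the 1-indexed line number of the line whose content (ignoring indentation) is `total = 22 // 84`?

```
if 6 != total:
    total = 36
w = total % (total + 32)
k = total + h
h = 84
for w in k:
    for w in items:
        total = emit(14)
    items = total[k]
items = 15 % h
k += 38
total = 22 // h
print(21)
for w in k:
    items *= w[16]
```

Transformed code:
if 6 != total:
    total = 36
w = total % (total + 32)
k = total + 84
for w in k:
    for w in items:
        total = emit(14)
    items = total[k]
items = 15 % 84
k = k + 38
total = 22 // 84
print(21)
for w in k:
    items = items * w[16]

11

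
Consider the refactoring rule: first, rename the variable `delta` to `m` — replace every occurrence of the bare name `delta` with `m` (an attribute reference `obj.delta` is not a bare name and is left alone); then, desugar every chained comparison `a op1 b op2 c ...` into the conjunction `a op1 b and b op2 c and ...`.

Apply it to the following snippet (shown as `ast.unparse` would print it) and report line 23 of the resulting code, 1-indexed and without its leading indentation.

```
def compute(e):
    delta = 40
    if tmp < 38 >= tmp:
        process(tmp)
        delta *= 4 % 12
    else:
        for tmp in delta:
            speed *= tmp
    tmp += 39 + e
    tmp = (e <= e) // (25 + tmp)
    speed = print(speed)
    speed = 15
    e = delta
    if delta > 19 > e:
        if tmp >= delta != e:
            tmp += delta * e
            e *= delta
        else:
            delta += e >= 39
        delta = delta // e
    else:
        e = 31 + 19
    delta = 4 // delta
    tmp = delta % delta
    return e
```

m = 4 // m

Transformed code:
def compute(e):
    m = 40
    if tmp < 38 and 38 >= tmp:
        process(tmp)
        m *= 4 % 12
    else:
        for tmp in m:
            speed *= tmp
    tmp += 39 + e
    tmp = (e <= e) // (25 + tmp)
    speed = print(speed)
    speed = 15
    e = m
    if m > 19 and 19 > e:
        if tmp >= m and m != e:
            tmp += m * e
            e *= m
        else:
            m += e >= 39
        m = m // e
    else:
        e = 31 + 19
    m = 4 // m
    tmp = m % m
    return e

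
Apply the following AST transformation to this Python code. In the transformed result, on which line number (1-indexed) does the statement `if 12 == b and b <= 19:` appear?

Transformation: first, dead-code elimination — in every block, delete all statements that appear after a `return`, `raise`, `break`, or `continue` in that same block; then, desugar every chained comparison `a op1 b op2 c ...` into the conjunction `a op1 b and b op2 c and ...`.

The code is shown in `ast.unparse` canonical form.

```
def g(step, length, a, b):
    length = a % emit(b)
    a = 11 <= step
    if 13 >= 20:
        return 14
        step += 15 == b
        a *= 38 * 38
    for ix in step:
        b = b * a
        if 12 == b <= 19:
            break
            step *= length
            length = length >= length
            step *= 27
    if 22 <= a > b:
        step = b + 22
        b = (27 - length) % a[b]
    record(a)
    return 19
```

8

Transformed code:
def g(step, length, a, b):
    length = a % emit(b)
    a = 11 <= step
    if 13 >= 20:
        return 14
    for ix in step:
        b = b * a
        if 12 == b and b <= 19:
            break
    if 22 <= a and a > b:
        step = b + 22
        b = (27 - length) % a[b]
    record(a)
    return 19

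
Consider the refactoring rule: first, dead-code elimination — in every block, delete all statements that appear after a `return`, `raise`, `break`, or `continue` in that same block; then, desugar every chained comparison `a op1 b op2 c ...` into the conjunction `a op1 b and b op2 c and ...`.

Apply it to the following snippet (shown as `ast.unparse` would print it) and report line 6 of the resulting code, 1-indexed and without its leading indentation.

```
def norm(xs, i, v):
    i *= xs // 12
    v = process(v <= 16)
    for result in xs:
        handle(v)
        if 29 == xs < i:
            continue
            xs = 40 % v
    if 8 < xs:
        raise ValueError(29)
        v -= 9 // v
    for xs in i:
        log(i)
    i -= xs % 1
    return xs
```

Transformed code:
def norm(xs, i, v):
    i *= xs // 12
    v = process(v <= 16)
    for result in xs:
        handle(v)
        if 29 == xs and xs < i:
            continue
    if 8 < xs:
        raise ValueError(29)
    for xs in i:
        log(i)
    i -= xs % 1
    return xs

if 29 == xs and xs < i:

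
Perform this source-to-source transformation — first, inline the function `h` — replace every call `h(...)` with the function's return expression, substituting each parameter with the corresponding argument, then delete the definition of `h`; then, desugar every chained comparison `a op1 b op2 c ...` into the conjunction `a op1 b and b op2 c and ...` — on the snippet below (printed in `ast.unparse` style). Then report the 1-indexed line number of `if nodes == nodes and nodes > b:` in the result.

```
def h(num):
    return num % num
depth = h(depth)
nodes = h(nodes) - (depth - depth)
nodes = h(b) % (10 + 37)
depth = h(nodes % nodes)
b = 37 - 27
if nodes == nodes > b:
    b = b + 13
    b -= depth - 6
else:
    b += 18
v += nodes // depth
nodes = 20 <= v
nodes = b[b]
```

6

Transformed code:
depth = depth % depth
nodes = nodes % nodes - (depth - depth)
nodes = b % b % (10 + 37)
depth = nodes % nodes % (nodes % nodes)
b = 37 - 27
if nodes == nodes and nodes > b:
    b = b + 13
    b -= depth - 6
else:
    b += 18
v += nodes // depth
nodes = 20 <= v
nodes = b[b]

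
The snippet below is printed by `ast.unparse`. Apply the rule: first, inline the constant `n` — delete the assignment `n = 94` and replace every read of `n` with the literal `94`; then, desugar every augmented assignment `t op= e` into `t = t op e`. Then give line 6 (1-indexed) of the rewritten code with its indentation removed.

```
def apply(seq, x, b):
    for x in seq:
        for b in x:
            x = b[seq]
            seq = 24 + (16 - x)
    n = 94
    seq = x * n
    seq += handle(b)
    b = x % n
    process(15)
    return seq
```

seq = x * 94

Transformed code:
def apply(seq, x, b):
    for x in seq:
        for b in x:
            x = b[seq]
            seq = 24 + (16 - x)
    seq = x * 94
    seq = seq + handle(b)
    b = x % 94
    process(15)
    return seq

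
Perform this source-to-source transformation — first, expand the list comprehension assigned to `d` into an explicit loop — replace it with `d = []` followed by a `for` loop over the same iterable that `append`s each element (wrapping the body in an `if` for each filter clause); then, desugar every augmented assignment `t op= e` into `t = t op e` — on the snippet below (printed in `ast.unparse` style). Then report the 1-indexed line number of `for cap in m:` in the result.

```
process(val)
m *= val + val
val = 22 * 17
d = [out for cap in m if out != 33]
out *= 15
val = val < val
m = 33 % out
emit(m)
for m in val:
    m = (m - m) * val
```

5

Transformed code:
process(val)
m = m * (val + val)
val = 22 * 17
d = []
for cap in m:
    if out != 33:
        d.append(out)
out = out * 15
val = val < val
m = 33 % out
emit(m)
for m in val:
    m = (m - m) * val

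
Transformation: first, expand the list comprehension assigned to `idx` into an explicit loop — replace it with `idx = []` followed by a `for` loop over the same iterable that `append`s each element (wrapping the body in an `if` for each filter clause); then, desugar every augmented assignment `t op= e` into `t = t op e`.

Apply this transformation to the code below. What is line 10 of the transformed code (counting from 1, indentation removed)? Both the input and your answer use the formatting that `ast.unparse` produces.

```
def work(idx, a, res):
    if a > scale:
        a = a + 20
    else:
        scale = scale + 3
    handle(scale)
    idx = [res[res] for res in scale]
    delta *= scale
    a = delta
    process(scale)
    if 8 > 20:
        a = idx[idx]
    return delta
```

Transformed code:
def work(idx, a, res):
    if a > scale:
        a = a + 20
    else:
        scale = scale + 3
    handle(scale)
    idx = []
    for res in scale:
        idx.append(res[res])
    delta = delta * scale
    a = delta
    process(scale)
    if 8 > 20:
        a = idx[idx]
    return delta

delta = delta * scale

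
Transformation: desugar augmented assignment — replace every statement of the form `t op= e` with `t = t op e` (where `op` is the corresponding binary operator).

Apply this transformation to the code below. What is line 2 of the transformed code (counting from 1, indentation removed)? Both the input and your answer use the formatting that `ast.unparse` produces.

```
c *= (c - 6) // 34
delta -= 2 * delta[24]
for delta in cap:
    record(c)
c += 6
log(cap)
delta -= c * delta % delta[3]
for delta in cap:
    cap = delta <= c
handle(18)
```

Transformed code:
c = c * ((c - 6) // 34)
delta = delta - 2 * delta[24]
for delta in cap:
    record(c)
c = c + 6
log(cap)
delta = delta - c * delta % delta[3]
for delta in cap:
    cap = delta <= c
handle(18)

delta = delta - 2 * delta[24]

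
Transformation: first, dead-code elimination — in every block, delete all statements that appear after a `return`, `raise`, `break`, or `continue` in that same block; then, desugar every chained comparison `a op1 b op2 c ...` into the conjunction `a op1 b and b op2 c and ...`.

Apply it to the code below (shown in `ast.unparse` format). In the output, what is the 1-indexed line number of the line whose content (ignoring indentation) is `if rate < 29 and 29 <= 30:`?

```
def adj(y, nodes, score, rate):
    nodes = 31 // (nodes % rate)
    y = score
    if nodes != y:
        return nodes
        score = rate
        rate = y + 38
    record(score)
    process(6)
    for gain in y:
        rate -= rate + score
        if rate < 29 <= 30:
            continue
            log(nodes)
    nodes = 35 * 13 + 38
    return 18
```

10

Transformed code:
def adj(y, nodes, score, rate):
    nodes = 31 // (nodes % rate)
    y = score
    if nodes != y:
        return nodes
    record(score)
    process(6)
    for gain in y:
        rate -= rate + score
        if rate < 29 and 29 <= 30:
            continue
    nodes = 35 * 13 + 38
    return 18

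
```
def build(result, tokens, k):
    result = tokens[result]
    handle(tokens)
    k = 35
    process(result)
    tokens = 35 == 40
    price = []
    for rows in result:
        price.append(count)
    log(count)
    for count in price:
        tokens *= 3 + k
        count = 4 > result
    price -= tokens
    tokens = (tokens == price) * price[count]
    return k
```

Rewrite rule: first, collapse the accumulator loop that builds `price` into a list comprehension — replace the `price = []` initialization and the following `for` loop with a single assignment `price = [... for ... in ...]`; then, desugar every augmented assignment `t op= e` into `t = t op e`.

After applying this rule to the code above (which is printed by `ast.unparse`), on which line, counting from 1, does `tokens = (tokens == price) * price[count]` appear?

13

Transformed code:
def build(result, tokens, k):
    result = tokens[result]
    handle(tokens)
    k = 35
    process(result)
    tokens = 35 == 40
    price = [count for rows in result]
    log(count)
    for count in price:
        tokens = tokens * (3 + k)
        count = 4 > result
    price = price - tokens
    tokens = (tokens == price) * price[count]
    return k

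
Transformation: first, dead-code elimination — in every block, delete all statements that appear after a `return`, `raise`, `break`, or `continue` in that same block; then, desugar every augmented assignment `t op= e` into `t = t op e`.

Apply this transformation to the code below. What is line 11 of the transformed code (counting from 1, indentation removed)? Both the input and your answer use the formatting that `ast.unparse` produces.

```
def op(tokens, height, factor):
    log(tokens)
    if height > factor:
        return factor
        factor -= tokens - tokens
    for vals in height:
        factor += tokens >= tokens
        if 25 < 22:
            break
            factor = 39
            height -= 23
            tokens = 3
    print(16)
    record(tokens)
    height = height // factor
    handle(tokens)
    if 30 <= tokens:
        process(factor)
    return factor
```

height = height // factor

Transformed code:
def op(tokens, height, factor):
    log(tokens)
    if height > factor:
        return factor
    for vals in height:
        factor = factor + (tokens >= tokens)
        if 25 < 22:
            break
    print(16)
    record(tokens)
    height = height // factor
    handle(tokens)
    if 30 <= tokens:
        process(factor)
    return factor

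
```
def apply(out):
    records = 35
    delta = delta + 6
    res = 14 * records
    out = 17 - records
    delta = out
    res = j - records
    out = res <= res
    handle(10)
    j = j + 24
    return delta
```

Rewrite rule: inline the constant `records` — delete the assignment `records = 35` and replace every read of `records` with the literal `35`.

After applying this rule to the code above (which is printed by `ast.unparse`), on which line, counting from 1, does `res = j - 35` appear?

6

Transformed code:
def apply(out):
    delta = delta + 6
    res = 14 * 35
    out = 17 - 35
    delta = out
    res = j - 35
    out = res <= res
    handle(10)
    j = j + 24
    return delta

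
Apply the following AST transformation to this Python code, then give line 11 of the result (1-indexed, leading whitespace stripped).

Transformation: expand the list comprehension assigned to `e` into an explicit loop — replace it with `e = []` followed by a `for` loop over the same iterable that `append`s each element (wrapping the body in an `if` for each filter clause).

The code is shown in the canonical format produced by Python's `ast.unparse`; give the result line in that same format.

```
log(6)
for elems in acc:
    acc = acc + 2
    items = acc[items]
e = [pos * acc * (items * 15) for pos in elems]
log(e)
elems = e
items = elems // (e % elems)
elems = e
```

elems = e

Transformed code:
log(6)
for elems in acc:
    acc = acc + 2
    items = acc[items]
e = []
for pos in elems:
    e.append(pos * acc * (items * 15))
log(e)
elems = e
items = elems // (e % elems)
elems = e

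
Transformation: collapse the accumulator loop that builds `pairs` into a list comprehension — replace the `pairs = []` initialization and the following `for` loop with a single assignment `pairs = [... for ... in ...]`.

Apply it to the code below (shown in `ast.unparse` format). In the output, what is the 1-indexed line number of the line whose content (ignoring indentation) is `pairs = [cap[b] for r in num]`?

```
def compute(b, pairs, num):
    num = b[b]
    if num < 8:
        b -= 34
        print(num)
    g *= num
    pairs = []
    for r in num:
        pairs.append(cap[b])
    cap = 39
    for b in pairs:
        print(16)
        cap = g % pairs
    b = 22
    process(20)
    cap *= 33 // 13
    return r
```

Transformed code:
def compute(b, pairs, num):
    num = b[b]
    if num < 8:
        b -= 34
        print(num)
    g *= num
    pairs = [cap[b] for r in num]
    cap = 39
    for b in pairs:
        print(16)
        cap = g % pairs
    b = 22
    process(20)
    cap *= 33 // 13
    return r

7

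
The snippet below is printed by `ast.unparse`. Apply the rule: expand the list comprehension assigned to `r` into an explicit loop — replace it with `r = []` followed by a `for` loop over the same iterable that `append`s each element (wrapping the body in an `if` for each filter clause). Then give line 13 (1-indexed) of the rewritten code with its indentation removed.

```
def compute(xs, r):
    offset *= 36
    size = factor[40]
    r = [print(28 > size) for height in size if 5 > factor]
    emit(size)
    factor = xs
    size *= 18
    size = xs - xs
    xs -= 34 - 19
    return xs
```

Transformed code:
def compute(xs, r):
    offset *= 36
    size = factor[40]
    r = []
    for height in size:
        if 5 > factor:
            r.append(print(28 > size))
    emit(size)
    factor = xs
    size *= 18
    size = xs - xs
    xs -= 34 - 19
    return xs

return xs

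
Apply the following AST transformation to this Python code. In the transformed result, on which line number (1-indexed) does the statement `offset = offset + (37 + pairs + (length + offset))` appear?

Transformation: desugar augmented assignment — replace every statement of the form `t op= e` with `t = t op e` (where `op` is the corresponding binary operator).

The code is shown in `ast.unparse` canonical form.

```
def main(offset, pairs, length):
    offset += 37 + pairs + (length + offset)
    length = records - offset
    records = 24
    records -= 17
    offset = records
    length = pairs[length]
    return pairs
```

2

Transformed code:
def main(offset, pairs, length):
    offset = offset + (37 + pairs + (length + offset))
    length = records - offset
    records = 24
    records = records - 17
    offset = records
    length = pairs[length]
    return pairs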